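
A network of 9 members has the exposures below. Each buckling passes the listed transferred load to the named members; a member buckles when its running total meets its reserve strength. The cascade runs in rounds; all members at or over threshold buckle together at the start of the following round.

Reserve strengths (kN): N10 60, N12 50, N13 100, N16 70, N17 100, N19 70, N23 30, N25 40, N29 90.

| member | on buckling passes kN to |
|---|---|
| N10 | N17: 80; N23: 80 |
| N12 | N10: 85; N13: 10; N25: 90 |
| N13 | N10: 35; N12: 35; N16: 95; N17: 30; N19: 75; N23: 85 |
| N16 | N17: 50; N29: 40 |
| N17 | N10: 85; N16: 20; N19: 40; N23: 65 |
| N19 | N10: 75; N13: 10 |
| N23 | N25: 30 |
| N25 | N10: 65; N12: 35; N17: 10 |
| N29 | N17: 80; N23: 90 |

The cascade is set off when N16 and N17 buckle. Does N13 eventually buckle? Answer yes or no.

no

Round 1 — N16, N17 buckle (initial).
  N10: +85 → 85 ≥ 60
  N19: +40 → 40 < 70
  N23: +65 → 65 ≥ 30
  N29: +40 → 40 < 90
Round 2 — N10, N23 buckle.
  N25: +30 → 30 < 40
No further bucklings.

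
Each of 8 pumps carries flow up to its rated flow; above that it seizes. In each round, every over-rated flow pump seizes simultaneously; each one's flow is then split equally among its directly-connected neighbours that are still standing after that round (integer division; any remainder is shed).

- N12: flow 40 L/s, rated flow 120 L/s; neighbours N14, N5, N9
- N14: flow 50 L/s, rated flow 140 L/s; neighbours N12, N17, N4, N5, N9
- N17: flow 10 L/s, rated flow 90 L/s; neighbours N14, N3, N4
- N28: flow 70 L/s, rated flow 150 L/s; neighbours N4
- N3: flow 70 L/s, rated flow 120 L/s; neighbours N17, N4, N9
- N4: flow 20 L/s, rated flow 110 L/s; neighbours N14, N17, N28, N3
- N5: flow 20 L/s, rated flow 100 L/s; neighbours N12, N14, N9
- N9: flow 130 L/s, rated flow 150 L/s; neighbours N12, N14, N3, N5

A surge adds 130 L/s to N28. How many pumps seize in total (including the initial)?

8

Round 1 — N28 at 200 > 150. N28 seizes.
  N28 sheds 200 L/s to N4: 200 each.
    N4: 20+200 = 220 > 110
Round 2 — N4 seizes.
  N4 sheds 220 L/s to N14, N17, N3: 73 each (1 lost).
    N14: 50+73 = 123 ≤ 140
    N17: 10+73 = 83 ≤ 90
    N3: 70+73 = 143 > 120
Round 3 — N3 seizes.
  N3 sheds 143 L/s to N17, N9: 71 each (1 lost).
    N17: 83+71 = 154 > 90
    N9: 130+71 = 201 > 150
Round 4 — N17, N9 seize.
  N17 sheds 154 L/s to N14: 154 each.
    N14: 123+154 = 277 > 140
  N9 sheds 201 L/s to N12, N14, N5: 67 each.
    N12: 40+67 = 107 ≤ 120
    N14: 277+67 = 344 > 140
    N5: 20+67 = 87 ≤ 100
Round 5 — N14 seizes.
  N14 sheds 344 L/s to N12, N5: 172 each.
    N12: 107+172 = 279 > 120
    N5: 87+172 = 259 > 100
Round 6 — N12, N5 seize.
  N12 sheds 279 L/s: no online neighbours, lost.
  N5 sheds 259 L/s: no online neighbours, lost.
No further seizures.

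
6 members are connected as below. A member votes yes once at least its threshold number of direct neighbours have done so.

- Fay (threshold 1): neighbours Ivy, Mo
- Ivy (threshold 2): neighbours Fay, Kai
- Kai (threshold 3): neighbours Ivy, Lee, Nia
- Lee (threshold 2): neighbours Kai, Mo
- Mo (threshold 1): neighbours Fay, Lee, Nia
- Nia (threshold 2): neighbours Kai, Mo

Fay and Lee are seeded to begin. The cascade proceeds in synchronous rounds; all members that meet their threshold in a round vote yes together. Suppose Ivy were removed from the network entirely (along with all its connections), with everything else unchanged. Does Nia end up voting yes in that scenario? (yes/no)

no

With Ivy removed:
Round 1 — Fay, Lee vote yes (initial).
Round 2 — checking thresholds:
  Kai: 1 of 2 neighbours < 3, holds.
  Mo: 2 of 3 neighbours ≥ 1, votes yes.
Round 3 — no new yes votes; cascade stops.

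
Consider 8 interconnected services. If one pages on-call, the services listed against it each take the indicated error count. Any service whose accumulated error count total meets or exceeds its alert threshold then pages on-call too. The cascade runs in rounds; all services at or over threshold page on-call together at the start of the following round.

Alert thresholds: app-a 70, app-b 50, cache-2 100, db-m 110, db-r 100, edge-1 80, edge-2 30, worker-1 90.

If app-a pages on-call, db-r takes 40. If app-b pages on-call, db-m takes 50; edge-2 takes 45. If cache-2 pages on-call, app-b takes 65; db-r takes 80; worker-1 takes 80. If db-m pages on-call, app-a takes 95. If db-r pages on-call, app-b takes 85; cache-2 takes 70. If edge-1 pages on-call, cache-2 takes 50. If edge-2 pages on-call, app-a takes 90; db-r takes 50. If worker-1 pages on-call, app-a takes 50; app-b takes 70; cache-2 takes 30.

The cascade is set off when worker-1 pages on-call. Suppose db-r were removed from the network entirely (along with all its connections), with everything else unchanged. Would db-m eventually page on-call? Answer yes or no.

no

With db-r removed:
Round 1 — worker-1 pages on-call (initial).
  app-a: +50 → 50 < 70
  app-b: +70 → 70 ≥ 50
  cache-2: +30 → 30 < 100
Round 2 — app-b pages on-call.
  db-m: +50 → 50 < 110
  edge-2: +45 → 45 ≥ 30
Round 3 — edge-2 pages on-call.
  app-a: +90 → 140 ≥ 70
Round 4 — app-a pages on-call.
No further pages.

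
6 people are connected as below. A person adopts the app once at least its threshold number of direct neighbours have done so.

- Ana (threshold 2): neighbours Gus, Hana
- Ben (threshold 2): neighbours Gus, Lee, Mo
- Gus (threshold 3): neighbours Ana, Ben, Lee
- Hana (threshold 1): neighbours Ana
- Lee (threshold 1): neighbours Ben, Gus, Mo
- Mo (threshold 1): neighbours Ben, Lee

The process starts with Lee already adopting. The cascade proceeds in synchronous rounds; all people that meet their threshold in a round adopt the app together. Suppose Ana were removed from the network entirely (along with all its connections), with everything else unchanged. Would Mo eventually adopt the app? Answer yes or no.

With Ana removed:
Round 1 — Lee adopts the app (initial).
Round 2 — checking thresholds:
  Ben: 1 of 3 neighbours < 2, holds.
  Gus: 1 of 2 neighbours < 3, holds.
  Mo: 1 of 2 neighbours ≥ 1, adopts the app.
Round 3 — checking thresholds:
  Ben: 2 of 3 neighbours ≥ 2, adopts the app.
  Gus: 1 of 2 neighbours < 3, holds.
Round 4 — no new adoptions; cascade stops.

yes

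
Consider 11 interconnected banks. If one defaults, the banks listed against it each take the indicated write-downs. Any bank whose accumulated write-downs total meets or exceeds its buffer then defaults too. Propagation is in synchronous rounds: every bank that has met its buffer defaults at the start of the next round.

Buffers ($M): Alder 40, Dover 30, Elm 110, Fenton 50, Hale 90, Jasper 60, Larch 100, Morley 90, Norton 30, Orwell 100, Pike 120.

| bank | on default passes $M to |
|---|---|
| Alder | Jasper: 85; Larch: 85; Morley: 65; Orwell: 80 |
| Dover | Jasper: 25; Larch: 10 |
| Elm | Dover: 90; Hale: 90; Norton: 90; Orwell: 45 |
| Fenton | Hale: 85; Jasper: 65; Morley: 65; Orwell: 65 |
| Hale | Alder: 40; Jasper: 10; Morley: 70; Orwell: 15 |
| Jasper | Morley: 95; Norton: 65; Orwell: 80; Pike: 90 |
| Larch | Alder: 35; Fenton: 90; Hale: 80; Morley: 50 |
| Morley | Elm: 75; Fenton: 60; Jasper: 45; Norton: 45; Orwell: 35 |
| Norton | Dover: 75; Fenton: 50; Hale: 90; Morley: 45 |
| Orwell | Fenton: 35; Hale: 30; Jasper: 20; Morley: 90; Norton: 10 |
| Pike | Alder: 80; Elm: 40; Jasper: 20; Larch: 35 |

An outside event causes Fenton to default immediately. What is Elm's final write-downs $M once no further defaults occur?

75

Round 1 — Fenton defaults (initial).
  Hale: +85 → 85 < 90
  Jasper: +65 → 65 ≥ 60
  Morley: +65 → 65 < 90
  Orwell: +65 → 65 < 100
Round 2 — Jasper defaults.
  Morley: +95 → 160 ≥ 90
  Norton: +65 → 65 ≥ 30
  Orwell: +80 → 145 ≥ 100
  Pike: +90 → 90 < 120
Round 3 — Morley, Norton, Orwell default.
  Dover: +75 → 75 ≥ 30
  Elm: +75 → 75 < 110
  Hale: +90+30 → 205 ≥ 90
Round 4 — Dover, Hale default.
  Alder: +40 → 40 ≥ 40
  Larch: +10 → 10 < 100
Round 5 — Alder defaults.
  Larch: +85 → 95 < 100
No further defaults.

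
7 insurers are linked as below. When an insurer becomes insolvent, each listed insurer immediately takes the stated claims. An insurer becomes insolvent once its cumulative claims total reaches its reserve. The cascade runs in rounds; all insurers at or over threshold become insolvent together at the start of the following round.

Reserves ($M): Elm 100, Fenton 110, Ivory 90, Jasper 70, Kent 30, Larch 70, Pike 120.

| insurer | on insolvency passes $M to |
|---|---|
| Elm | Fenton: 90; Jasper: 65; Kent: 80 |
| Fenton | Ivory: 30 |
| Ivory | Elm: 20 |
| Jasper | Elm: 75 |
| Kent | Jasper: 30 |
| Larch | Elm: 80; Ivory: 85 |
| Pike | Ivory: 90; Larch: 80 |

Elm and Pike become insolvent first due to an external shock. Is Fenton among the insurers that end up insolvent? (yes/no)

no

Round 1 — Elm, Pike become insolvent (initial).
  Fenton: +90 → 90 < 110
  Ivory: +90 → 90 ≥ 90
  Jasper: +65 → 65 < 70
  Kent: +80 → 80 ≥ 30
  Larch: +80 → 80 ≥ 70
Round 2 — Ivory, Kent, Larch become insolvent.
  Jasper: +30 → 95 ≥ 70
Round 3 — Jasper becomes insolvent.
No further insolvencies.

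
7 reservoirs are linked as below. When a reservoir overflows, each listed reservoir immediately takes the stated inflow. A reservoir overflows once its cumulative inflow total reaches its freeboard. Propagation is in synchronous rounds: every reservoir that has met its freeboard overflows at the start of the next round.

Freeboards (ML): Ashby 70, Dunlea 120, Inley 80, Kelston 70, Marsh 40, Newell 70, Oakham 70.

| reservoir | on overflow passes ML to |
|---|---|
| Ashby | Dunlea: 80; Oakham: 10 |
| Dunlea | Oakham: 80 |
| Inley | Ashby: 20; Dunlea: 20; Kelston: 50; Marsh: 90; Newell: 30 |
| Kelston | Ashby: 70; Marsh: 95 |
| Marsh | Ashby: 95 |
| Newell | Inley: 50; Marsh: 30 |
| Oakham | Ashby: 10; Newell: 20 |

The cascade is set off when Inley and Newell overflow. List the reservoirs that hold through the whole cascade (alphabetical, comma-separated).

Dunlea, Kelston, Oakham

Round 1 — Inley, Newell overflow (initial).
  Ashby: +20 → 20 < 70
  Dunlea: +20 → 20 < 120
  Kelston: +50 → 50 < 70
  Marsh: +90+30 → 120 ≥ 40
Round 2 — Marsh overflows.
  Ashby: +95 → 115 ≥ 70
Round 3 — Ashby overflows.
  Dunlea: +80 → 100 < 120
  Oakham: +10 → 10 < 70
No further overflows.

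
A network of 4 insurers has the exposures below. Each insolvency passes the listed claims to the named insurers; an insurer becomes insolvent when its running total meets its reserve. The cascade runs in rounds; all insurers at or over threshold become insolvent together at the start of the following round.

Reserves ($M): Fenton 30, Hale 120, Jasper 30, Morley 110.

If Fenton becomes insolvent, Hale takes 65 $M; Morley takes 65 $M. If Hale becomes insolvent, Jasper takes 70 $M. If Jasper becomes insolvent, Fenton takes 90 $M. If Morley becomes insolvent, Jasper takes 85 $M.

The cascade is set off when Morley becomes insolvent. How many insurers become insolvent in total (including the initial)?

Round 1 — Morley becomes insolvent (initial).
  Jasper: +85 → 85 ≥ 30
Round 2 — Jasper becomes insolvent.
  Fenton: +90 → 90 ≥ 30
Round 3 — Fenton becomes insolvent.
  Hale: +65 → 65 < 120
No further insolvencies.

3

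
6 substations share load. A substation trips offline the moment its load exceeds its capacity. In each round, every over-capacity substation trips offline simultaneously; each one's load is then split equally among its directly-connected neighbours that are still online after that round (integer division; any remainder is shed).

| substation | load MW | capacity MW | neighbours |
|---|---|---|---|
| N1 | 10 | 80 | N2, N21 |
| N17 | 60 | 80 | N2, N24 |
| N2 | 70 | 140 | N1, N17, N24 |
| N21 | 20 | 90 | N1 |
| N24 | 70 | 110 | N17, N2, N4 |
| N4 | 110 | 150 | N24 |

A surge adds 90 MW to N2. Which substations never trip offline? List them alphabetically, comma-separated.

N1, N21

Round 1 — N2 at 160 > 140. N2 trips offline.
  N2 sheds 160 MW to N1, N17, N24: 53 each (1 lost).
    N1: 10+53 = 63 ≤ 80
    N17: 60+53 = 113 > 80
    N24: 70+53 = 123 > 110
Round 2 — N17, N24 trip offline.
  N17 sheds 113 MW: no online neighbours, lost.
  N24 sheds 123 MW to N4: 123 each.
    N4: 110+123 = 233 > 150
Round 3 — N4 trips offline.
  N4 sheds 233 MW: no online neighbours, lost.
No further trips.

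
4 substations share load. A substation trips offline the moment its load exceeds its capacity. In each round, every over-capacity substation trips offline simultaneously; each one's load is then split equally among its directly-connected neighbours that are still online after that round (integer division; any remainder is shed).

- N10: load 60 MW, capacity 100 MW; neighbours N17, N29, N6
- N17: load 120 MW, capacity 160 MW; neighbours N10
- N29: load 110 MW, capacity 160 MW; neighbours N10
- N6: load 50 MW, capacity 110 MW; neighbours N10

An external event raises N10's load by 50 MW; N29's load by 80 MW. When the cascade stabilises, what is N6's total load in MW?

Round 1 — N10 at 110 > 100; N29 at 190 > 160. N10, N29 trip offline.
  N10 sheds 110 MW to N17, N6: 55 each.
    N17: 120+55 = 175 > 160
    N6: 50+55 = 105 ≤ 110
  N29 sheds 190 MW: no online neighbours, lost.
Round 2 — N17 trips offline.
  N17 sheds 175 MW: no online neighbours, lost.
No further trips.

105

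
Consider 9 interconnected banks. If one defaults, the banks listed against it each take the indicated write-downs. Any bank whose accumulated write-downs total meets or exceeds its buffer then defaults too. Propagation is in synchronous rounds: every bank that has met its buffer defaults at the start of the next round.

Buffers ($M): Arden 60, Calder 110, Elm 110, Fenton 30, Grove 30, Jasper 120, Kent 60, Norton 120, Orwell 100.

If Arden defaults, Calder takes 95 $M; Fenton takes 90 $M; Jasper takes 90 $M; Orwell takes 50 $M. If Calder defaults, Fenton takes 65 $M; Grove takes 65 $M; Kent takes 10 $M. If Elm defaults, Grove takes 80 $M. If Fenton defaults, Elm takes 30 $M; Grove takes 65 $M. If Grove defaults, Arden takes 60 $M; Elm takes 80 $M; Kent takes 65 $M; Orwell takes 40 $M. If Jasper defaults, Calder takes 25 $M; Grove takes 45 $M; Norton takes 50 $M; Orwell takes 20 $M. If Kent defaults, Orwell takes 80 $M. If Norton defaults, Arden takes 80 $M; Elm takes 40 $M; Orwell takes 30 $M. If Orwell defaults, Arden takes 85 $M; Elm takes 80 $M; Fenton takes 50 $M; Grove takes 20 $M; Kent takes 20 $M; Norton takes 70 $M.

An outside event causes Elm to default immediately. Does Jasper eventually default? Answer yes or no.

Round 1 — Elm defaults (initial).
  Grove: +80 → 80 ≥ 30
Round 2 — Grove defaults.
  Arden: +60 → 60 ≥ 60
  Kent: +65 → 65 ≥ 60
  Orwell: +40 → 40 < 100
Round 3 — Arden, Kent default.
  Calder: +95 → 95 < 110
  Fenton: +90 → 90 ≥ 30
  Jasper: +90 → 90 < 120
  Orwell: +50+80 → 170 ≥ 100
Round 4 — Fenton, Orwell default.
  Norton: +70 → 70 < 120
No further defaults.

no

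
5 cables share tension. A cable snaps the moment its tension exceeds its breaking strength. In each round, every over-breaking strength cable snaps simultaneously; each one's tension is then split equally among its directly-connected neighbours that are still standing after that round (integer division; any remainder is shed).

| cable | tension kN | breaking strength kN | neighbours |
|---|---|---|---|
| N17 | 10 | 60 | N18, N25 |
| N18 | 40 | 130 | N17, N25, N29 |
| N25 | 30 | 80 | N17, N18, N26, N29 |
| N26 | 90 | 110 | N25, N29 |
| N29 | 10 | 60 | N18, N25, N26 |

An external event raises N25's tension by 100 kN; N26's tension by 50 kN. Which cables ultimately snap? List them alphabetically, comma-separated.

Round 1 — N25 at 130 > 80; N26 at 140 > 110. N25, N26 snap.
  N25 sheds 130 kN to N17, N18, N29: 43 each (1 lost).
    N17: 10+43 = 53 ≤ 60
    N18: 40+43 = 83 ≤ 130
    N29: 10+43 = 53 ≤ 60
  N26 sheds 140 kN to N29: 140 each.
    N29: 53+140 = 193 > 60
Round 2 — N29 snaps.
  N29 sheds 193 kN to N18: 193 each.
    N18: 83+193 = 276 > 130
Round 3 — N18 snaps.
  N18 sheds 276 kN to N17: 276 each.
    N17: 53+276 = 329 > 60
Round 4 — N17 snaps.
  N17 sheds 329 kN: no online neighbours, lost.
No further breaks.

N17, N18, N25, N26, N29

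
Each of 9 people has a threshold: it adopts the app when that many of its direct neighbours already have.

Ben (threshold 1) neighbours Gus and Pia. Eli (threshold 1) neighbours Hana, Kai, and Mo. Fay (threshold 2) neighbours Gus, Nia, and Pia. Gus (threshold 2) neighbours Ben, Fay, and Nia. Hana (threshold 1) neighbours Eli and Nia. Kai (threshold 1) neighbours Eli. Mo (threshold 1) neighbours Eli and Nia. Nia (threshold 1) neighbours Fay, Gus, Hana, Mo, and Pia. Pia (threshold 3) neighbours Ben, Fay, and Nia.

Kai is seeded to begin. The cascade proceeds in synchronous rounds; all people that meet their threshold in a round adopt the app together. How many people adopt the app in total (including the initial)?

5

Round 1 — Kai adopts the app (initial).
Round 2 — checking thresholds:
  Eli: 1 of 3 neighbours ≥ 1, adopts the app.
Round 3 — checking thresholds:
  Hana: 1 of 2 neighbours ≥ 1, adopts the app.
  Mo: 1 of 2 neighbours ≥ 1, adopts the app.
Round 4 — checking thresholds:
  Nia: 2 of 5 neighbours ≥ 1, adopts the app.
Round 5 — no new adoptions; cascade stops.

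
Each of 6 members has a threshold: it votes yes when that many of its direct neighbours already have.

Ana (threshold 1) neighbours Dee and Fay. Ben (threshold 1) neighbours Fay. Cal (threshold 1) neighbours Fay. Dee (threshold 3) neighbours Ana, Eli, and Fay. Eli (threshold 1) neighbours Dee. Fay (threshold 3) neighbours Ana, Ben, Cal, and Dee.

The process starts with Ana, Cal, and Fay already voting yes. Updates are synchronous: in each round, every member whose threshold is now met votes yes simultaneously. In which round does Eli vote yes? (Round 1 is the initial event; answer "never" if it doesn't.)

never

Round 1 — Ana, Cal, Fay vote yes (initial).
Round 2 — checking thresholds:
  Ben: 1 of 1 neighbours ≥ 1, votes yes.
  Dee: 2 of 3 neighbours < 3, below threshold.
Round 3 — no new yes votes; cascade stops.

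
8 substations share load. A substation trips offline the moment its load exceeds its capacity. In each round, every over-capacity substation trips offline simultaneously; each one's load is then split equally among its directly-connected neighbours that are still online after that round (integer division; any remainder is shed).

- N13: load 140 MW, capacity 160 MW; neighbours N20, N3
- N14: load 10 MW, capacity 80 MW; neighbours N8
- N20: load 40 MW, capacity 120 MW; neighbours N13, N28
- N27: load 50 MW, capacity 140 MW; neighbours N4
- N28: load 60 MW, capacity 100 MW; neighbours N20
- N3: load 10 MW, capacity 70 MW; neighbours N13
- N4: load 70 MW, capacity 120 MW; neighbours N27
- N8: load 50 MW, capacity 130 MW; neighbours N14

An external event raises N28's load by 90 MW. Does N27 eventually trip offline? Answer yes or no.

Round 1 — N28 at 150 > 100. N28 trips offline.
  N28 sheds 150 MW to N20: 150 each.
    N20: 40+150 = 190 > 120
Round 2 — N20 trips offline.
  N20 sheds 190 MW to N13: 190 each.
    N13: 140+190 = 330 > 160
Round 3 — N13 trips offline.
  N13 sheds 330 MW to N3: 330 each.
    N3: 10+330 = 340 > 70
Round 4 — N3 trips offline.
  N3 sheds 340 MW: no online neighbours, lost.
No further trips.

no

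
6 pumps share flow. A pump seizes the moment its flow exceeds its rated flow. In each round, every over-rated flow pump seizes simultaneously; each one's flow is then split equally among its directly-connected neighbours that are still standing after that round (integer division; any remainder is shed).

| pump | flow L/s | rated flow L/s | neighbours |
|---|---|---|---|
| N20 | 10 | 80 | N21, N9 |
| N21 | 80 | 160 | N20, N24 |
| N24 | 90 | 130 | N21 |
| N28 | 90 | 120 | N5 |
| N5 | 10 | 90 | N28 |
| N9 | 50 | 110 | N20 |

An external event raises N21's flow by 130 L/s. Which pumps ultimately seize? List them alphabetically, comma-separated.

N20, N21, N24, N9

Round 1 — N21 at 210 > 160. N21 seizes.
  N21 sheds 210 L/s to N20, N24: 105 each.
    N20: 10+105 = 115 > 80
    N24: 90+105 = 195 > 130
Round 2 — N20, N24 seize.
  N20 sheds 115 L/s to N9: 115 each.
    N9: 50+115 = 165 > 110
  N24 sheds 195 L/s: no online neighbours, lost.
Round 3 — N9 seizes.
  N9 sheds 165 L/s: no online neighbours, lost.
No further seizures.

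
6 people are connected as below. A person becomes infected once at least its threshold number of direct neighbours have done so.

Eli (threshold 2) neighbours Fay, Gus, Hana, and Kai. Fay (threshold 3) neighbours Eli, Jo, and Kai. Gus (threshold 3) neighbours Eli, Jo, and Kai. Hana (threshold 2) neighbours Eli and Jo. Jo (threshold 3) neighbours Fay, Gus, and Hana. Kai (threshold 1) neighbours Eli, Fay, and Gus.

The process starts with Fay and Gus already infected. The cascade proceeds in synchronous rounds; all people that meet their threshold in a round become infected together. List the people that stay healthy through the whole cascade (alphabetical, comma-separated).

Round 1 — Fay, Gus become infected (initial).
Round 2 — checking thresholds:
  Eli: 2 of 4 neighbours ≥ 2, becomes infected.
  Jo: 2 of 3 neighbours < 3, below threshold.
  Kai: 2 of 3 neighbours ≥ 1, becomes infected.
Round 3 — no new infections; cascade stops.

Hana, Jo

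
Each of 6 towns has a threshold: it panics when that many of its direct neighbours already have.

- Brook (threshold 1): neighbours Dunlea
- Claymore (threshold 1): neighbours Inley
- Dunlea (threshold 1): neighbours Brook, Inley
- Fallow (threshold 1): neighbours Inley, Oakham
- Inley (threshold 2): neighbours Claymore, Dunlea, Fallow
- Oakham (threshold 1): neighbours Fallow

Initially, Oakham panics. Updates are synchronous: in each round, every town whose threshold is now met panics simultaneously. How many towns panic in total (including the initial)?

2

Round 1 — Oakham panics (initial).
Round 2 — checking thresholds:
  Fallow: 1 of 2 neighbours ≥ 1, panics.
Round 3 — no new panics; cascade stops.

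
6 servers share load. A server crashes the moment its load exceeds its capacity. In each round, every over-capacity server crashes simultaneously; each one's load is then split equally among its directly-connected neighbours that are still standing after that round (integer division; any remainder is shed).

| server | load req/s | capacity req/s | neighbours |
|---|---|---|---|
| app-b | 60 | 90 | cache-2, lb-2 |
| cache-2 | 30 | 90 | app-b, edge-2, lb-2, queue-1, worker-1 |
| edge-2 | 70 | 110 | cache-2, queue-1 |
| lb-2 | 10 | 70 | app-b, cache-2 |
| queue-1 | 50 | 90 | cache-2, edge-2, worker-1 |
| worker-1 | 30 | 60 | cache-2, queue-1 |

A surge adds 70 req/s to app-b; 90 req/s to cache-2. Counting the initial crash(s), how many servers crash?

Round 1 — app-b at 130 > 90; cache-2 at 120 > 90. app-b, cache-2 crash.
  app-b sheds 130 req/s to lb-2: 130 each.
    lb-2: 10+130 = 140 > 70
  cache-2 sheds 120 req/s to edge-2, lb-2, queue-1, worker-1: 30 each.
    edge-2: 70+30 = 100 ≤ 110
    lb-2: 140+30 = 170 > 70
    queue-1: 50+30 = 80 ≤ 90
    worker-1: 30+30 = 60 ≤ 60
Round 2 — lb-2 crashes.
  lb-2 sheds 170 req/s: no online neighbours, lost.
No further crashes.

3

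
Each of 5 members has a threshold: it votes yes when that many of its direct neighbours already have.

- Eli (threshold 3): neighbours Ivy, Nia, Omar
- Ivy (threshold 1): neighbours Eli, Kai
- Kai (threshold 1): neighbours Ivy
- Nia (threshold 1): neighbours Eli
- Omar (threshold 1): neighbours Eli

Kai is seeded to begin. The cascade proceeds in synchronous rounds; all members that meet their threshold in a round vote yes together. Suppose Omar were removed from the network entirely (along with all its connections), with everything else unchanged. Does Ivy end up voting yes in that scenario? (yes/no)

yes

With Omar removed:
Round 1 — Kai votes yes (initial).
Round 2 — checking thresholds:
  Ivy: 1 of 2 neighbours ≥ 1, votes yes.
Round 3 — no new yes votes; cascade stops.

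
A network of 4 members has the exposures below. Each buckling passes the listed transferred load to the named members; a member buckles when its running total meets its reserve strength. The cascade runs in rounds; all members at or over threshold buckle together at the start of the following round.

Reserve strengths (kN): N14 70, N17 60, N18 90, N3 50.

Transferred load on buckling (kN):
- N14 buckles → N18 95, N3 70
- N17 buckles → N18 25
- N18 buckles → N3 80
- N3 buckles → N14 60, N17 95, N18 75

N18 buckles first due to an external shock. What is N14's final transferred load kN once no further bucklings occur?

Round 1 — N18 buckles (initial).
  N3: +80 → 80 ≥ 50
Round 2 — N3 buckles.
  N14: +60 → 60 < 70
  N17: +95 → 95 ≥ 60
Round 3 — N17 buckles.
No further bucklings.

60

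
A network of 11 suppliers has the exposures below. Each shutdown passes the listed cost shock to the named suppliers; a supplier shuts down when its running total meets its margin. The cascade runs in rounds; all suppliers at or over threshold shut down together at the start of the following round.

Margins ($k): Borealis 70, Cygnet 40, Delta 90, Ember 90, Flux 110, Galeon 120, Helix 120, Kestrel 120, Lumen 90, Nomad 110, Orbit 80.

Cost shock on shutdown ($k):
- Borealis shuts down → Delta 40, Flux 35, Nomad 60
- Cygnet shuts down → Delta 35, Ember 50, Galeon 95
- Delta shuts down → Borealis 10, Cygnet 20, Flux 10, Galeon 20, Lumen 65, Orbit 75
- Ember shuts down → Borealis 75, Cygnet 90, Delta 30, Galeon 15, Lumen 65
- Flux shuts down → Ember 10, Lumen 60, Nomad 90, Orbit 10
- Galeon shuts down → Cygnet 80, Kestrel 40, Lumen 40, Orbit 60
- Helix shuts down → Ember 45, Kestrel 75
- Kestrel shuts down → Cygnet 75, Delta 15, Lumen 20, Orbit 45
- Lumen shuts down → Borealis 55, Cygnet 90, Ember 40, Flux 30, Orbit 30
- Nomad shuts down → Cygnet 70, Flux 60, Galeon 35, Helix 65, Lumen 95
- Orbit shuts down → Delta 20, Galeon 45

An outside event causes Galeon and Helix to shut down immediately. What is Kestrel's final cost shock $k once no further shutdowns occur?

Round 1 — Galeon, Helix shut down (initial).
  Cygnet: +80 → 80 ≥ 40
  Ember: +45 → 45 < 90
  Kestrel: +40+75 → 115 < 120
  Lumen: +40 → 40 < 90
  Orbit: +60 → 60 < 80
Round 2 — Cygnet shuts down.
  Delta: +35 → 35 < 90
  Ember: +50 → 95 ≥ 90
Round 3 — Ember shuts down.
  Borealis: +75 → 75 ≥ 70
  Delta: +30 → 65 < 90
  Lumen: +65 → 105 ≥ 90
Round 4 — Borealis, Lumen shut down.
  Delta: +40 → 105 ≥ 90
  Flux: +35+30 → 65 < 110
  Nomad: +60 → 60 < 110
  Orbit: +30 → 90 ≥ 80
Round 5 — Delta, Orbit shut down.
  Flux: +10 → 75 < 110
No further shutdowns.

115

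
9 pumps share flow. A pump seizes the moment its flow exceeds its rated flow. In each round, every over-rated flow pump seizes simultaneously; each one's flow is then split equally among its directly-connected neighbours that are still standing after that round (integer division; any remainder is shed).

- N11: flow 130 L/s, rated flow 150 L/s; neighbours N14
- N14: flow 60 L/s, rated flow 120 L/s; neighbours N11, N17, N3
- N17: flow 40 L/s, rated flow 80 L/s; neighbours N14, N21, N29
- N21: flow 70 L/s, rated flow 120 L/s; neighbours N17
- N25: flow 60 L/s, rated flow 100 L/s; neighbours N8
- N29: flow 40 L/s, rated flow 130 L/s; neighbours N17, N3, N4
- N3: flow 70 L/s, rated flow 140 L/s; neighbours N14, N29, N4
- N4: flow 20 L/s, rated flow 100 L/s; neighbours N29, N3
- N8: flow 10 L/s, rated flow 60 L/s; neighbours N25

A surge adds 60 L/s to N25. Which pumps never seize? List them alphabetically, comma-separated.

N11, N14, N17, N21, N29, N3, N4

Round 1 — N25 at 120 > 100. N25 seizes.
  N25 sheds 120 L/s to N8: 120 each.
    N8: 10+120 = 130 > 60
Round 2 — N8 seizes.
  N8 sheds 130 L/s: no online neighbours, lost.
No further seizures.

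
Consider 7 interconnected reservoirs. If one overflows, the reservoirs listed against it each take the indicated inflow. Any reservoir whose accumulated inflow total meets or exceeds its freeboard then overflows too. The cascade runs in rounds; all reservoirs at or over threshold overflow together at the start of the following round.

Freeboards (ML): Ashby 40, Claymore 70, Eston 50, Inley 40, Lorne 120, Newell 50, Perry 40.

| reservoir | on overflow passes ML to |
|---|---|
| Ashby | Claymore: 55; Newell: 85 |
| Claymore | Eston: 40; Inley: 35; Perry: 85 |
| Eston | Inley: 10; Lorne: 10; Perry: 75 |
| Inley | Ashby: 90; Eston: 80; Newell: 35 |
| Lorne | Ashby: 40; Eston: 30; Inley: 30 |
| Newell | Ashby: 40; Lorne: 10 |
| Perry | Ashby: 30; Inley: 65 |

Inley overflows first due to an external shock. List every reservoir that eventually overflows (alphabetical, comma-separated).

Ashby, Eston, Inley, Newell, Perry

Round 1 — Inley overflows (initial).
  Ashby: +90 → 90 ≥ 40
  Eston: +80 → 80 ≥ 50
  Newell: +35 → 35 < 50
Round 2 — Ashby, Eston overflow.
  Claymore: +55 → 55 < 70
  Lorne: +10 → 10 < 120
  Newell: +85 → 120 ≥ 50
  Perry: +75 → 75 ≥ 40
Round 3 — Newell, Perry overflow.
  Lorne: +10 → 20 < 120
No further overflows.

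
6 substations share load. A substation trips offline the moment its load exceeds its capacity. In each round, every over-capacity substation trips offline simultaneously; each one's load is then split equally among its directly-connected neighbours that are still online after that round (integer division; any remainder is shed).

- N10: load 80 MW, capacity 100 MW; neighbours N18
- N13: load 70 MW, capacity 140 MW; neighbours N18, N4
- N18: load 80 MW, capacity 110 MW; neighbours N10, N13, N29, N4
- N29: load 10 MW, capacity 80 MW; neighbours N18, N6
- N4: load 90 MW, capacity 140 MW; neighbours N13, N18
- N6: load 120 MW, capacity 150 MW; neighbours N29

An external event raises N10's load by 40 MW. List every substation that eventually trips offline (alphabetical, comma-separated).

N10, N13, N18, N4

Round 1 — N10 at 120 > 100. N10 trips offline.
  N10 sheds 120 MW to N18: 120 each.
    N18: 80+120 = 200 > 110
Round 2 — N18 trips offline.
  N18 sheds 200 MW to N13, N29, N4: 66 each (2 lost).
    N13: 70+66 = 136 ≤ 140
    N29: 10+66 = 76 ≤ 80
    N4: 90+66 = 156 > 140
Round 3 — N4 trips offline.
  N4 sheds 156 MW to N13: 156 each.
    N13: 136+156 = 292 > 140
Round 4 — N13 trips offline.
  N13 sheds 292 MW: no online neighbours, lost.
No further trips.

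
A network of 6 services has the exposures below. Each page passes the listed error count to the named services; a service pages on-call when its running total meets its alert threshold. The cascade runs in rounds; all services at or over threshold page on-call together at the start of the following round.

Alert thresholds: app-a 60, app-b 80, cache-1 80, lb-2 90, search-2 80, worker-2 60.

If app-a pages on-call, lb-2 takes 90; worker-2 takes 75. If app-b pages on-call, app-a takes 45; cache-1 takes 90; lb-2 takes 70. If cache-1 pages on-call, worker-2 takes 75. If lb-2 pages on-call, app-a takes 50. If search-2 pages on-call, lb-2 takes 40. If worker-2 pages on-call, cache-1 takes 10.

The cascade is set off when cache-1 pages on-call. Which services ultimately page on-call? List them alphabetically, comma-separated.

Round 1 — cache-1 pages on-call (initial).
  worker-2: +75 → 75 ≥ 60
Round 2 — worker-2 pages on-call.
No further pages.

cache-1, worker-2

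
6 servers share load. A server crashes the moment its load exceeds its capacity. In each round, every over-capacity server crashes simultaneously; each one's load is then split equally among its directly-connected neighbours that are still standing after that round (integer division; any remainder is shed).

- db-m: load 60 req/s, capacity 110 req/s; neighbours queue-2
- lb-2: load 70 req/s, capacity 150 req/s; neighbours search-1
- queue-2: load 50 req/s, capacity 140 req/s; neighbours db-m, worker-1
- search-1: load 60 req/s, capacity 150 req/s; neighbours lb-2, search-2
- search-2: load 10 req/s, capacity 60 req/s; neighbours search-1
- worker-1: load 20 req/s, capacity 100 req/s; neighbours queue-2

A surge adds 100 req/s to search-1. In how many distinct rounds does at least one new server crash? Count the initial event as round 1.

Round 1 — search-1 at 160 > 150. search-1 crashes.
  search-1 sheds 160 req/s to lb-2, search-2: 80 each.
    lb-2: 70+80 = 150 ≤ 150
    search-2: 10+80 = 90 > 60
Round 2 — search-2 crashes.
  search-2 sheds 90 req/s: no online neighbours, lost.
No further crashes.

2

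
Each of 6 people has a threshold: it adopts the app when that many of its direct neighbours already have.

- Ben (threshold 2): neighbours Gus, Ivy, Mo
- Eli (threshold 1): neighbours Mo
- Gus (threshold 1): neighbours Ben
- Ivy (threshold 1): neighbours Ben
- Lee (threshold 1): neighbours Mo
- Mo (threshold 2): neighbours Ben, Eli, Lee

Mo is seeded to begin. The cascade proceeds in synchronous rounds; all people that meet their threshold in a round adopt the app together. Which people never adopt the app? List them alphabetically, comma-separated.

Round 1 — Mo adopts the app (initial).
Round 2 — checking thresholds:
  Ben: 1 of 3 neighbours < 2, below threshold.
  Eli: 1 of 1 neighbours ≥ 1, adopts the app.
  Lee: 1 of 1 neighbours ≥ 1, adopts the app.
Round 3 — no new adoptions; cascade stops.

Ben, Gus, Ivy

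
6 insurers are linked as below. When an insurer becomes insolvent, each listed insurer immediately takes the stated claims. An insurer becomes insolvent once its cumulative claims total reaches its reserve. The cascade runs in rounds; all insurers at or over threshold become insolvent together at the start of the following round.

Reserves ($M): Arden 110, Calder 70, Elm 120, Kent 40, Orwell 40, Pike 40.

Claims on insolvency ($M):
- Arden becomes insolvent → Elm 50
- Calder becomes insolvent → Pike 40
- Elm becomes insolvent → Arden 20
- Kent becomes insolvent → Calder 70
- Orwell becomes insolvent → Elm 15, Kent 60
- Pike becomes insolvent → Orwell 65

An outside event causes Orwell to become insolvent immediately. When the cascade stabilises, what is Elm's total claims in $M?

15

Round 1 — Orwell becomes insolvent (initial).
  Elm: +15 → 15 < 120
  Kent: +60 → 60 ≥ 40
Round 2 — Kent becomes insolvent.
  Calder: +70 → 70 ≥ 70
Round 3 — Calder becomes insolvent.
  Pike: +40 → 40 ≥ 40
Round 4 — Pike becomes insolvent.
No further insolvencies.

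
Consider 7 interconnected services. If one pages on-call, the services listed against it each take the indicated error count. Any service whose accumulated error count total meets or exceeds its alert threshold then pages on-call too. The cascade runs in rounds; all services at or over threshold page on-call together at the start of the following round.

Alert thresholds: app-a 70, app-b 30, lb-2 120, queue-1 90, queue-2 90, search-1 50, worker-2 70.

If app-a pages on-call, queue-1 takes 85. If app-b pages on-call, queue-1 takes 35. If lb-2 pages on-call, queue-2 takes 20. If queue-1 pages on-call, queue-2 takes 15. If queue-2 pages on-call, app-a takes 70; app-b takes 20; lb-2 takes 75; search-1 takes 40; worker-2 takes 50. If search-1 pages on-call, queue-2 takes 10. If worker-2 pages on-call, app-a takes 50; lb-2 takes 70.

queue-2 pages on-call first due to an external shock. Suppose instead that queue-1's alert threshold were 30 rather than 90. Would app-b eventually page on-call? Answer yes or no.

no

With queue-1's alert threshold at 30:
Round 1 — queue-2 pages on-call (initial).
  app-a: +70 → 70 ≥ 70
  app-b: +20 → 20 < 30
  lb-2: +75 → 75 < 120
  search-1: +40 → 40 < 50
  worker-2: +50 → 50 < 70
Round 2 — app-a pages on-call.
  queue-1: +85 → 85 ≥ 30
Round 3 — queue-1 pages on-call.
No further pages.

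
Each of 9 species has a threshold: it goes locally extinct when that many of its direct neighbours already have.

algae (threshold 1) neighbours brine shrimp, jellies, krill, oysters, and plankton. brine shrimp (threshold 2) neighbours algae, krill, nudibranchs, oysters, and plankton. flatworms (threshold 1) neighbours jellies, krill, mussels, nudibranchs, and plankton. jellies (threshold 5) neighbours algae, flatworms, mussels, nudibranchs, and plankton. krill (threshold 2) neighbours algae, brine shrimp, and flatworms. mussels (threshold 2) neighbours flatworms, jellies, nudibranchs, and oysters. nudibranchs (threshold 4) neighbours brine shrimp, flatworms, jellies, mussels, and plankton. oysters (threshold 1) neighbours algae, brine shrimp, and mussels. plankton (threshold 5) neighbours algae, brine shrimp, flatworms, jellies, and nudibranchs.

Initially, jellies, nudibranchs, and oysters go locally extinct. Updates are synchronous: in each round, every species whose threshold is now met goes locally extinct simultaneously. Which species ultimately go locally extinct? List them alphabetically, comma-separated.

algae, brine shrimp, flatworms, jellies, krill, mussels, nudibranchs, oysters, plankton

Round 1 — jellies, nudibranchs, oysters go locally extinct (initial).
Round 2 — checking thresholds:
  algae: 2 of 5 neighbours ≥ 1, goes locally extinct.
  brine shrimp: 2 of 5 neighbours ≥ 2, goes locally extinct.
  flatworms: 2 of 5 neighbours ≥ 1, goes locally extinct.
  mussels: 3 of 4 neighbours ≥ 2, goes locally extinct.
  plankton: 2 of 5 neighbours < 5, below threshold.
Round 3 — checking thresholds:
  krill: 3 of 3 neighbours ≥ 2, goes locally extinct.
  plankton: 5 of 5 neighbours ≥ 5, goes locally extinct.
Round 4 — no new extinctions; cascade stops.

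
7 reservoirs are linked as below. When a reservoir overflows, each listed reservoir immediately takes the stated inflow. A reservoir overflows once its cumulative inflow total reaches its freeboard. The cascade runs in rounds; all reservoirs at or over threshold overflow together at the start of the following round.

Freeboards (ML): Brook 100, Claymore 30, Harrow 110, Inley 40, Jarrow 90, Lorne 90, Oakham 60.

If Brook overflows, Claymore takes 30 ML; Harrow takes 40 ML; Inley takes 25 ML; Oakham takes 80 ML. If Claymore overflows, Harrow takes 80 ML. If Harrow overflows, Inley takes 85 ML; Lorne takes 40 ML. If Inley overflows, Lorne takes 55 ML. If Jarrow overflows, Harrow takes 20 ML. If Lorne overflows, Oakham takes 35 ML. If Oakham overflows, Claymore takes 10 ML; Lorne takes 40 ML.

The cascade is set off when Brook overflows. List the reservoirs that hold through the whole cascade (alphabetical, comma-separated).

Jarrow

Round 1 — Brook overflows (initial).
  Claymore: +30 → 30 ≥ 30
  Harrow: +40 → 40 < 110
  Inley: +25 → 25 < 40
  Oakham: +80 → 80 ≥ 60
Round 2 — Claymore, Oakham overflow.
  Harrow: +80 → 120 ≥ 110
  Lorne: +40 → 40 < 90
Round 3 — Harrow overflows.
  Inley: +85 → 110 ≥ 40
  Lorne: +40 → 80 < 90
Round 4 — Inley overflows.
  Lorne: +55 → 135 ≥ 90
Round 5 — Lorne overflows.
No further overflows.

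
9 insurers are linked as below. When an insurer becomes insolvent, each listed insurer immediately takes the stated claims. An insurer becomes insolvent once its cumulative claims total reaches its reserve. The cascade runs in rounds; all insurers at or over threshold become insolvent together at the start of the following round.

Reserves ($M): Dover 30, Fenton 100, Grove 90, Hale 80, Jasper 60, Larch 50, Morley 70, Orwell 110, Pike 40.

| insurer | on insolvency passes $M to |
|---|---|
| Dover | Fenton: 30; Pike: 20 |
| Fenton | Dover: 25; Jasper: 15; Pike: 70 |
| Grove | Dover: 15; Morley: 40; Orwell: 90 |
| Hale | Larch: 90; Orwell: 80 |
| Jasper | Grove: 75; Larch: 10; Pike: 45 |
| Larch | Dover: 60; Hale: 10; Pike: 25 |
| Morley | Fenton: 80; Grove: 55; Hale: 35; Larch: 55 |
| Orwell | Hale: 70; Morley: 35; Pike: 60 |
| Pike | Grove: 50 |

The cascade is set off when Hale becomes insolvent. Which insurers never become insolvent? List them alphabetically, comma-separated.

Fenton, Grove, Jasper, Morley, Orwell

Round 1 — Hale becomes insolvent (initial).
  Larch: +90 → 90 ≥ 50
  Orwell: +80 → 80 < 110
Round 2 — Larch becomes insolvent.
  Dover: +60 → 60 ≥ 30
  Pike: +25 → 25 < 40
Round 3 — Dover becomes insolvent.
  Fenton: +30 → 30 < 100
  Pike: +20 → 45 ≥ 40
Round 4 — Pike becomes insolvent.
  Grove: +50 → 50 < 90
No further insolvencies.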